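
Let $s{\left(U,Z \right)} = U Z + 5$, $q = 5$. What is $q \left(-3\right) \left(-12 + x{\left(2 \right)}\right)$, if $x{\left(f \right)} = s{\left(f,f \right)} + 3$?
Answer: $0$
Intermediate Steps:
$s{\left(U,Z \right)} = 5 + U Z$
$x{\left(f \right)} = 8 + f^{2}$ ($x{\left(f \right)} = \left(5 + f f\right) + 3 = \left(5 + f^{2}\right) + 3 = 8 + f^{2}$)
$q \left(-3\right) \left(-12 + x{\left(2 \right)}\right) = 5 \left(-3\right) \left(-12 + \left(8 + 2^{2}\right)\right) = - 15 \left(-12 + \left(8 + 4\right)\right) = - 15 \left(-12 + 12\right) = \left(-15\right) 0 = 0$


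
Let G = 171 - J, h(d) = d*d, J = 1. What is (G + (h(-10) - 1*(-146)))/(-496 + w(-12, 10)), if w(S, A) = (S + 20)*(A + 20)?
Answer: -13/8 ≈ -1.6250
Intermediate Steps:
w(S, A) = (20 + A)*(20 + S) (w(S, A) = (20 + S)*(20 + A) = (20 + A)*(20 + S))
h(d) = d**2
G = 170 (G = 171 - 1*1 = 171 - 1 = 170)
(G + (h(-10) - 1*(-146)))/(-496 + w(-12, 10)) = (170 + ((-10)**2 - 1*(-146)))/(-496 + (400 + 20*10 + 20*(-12) + 10*(-12))) = (170 + (100 + 146))/(-496 + (400 + 200 - 240 - 120)) = (170 + 246)/(-496 + 240) = 416/(-256) = 416*(-1/256) = -13/8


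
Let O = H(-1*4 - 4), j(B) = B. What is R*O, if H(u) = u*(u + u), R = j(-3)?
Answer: -384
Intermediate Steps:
R = -3
H(u) = 2*u² (H(u) = u*(2*u) = 2*u²)
O = 128 (O = 2*(-1*4 - 4)² = 2*(-4 - 4)² = 2*(-8)² = 2*64 = 128)
R*O = -3*128 = -384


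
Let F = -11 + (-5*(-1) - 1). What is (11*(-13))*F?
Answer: 1001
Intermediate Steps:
F = -7 (F = -11 + (5 - 1) = -11 + 4 = -7)
(11*(-13))*F = (11*(-13))*(-7) = -143*(-7) = 1001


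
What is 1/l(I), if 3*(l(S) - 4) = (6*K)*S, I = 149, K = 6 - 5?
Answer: 1/302 ≈ 0.0033113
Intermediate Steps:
K = 1
l(S) = 4 + 2*S (l(S) = 4 + ((6*1)*S)/3 = 4 + (6*S)/3 = 4 + 2*S)
1/l(I) = 1/(4 + 2*149) = 1/(4 + 298) = 1/302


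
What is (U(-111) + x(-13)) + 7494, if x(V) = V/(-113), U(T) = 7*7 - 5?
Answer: 851807/113 ≈ 7538.1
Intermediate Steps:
U(T) = 44 (U(T) = 49 - 5 = 44)
x(V) = -V/113 (x(V) = V*(-1/113) = -V/113)
(U(-111) + x(-13)) + 7494 = (44 - 1/113*(-13)) + 7494 = (44 + 13/113) + 7494 = 4985/113 + 7494 = 851807/113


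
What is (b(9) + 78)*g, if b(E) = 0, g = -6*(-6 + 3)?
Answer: 1404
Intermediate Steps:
g = 18 (g = -6*(-3) = 18)
(b(9) + 78)*g = (0 + 78)*18 = 78*18 = 1404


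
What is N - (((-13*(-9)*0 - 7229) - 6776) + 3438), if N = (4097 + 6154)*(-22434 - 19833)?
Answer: -433268450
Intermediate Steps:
N = -433279017 (N = 10251*(-42267) = -433279017)
N - (((-13*(-9)*0 - 7229) - 6776) + 3438) = -433279017 - (((-13*(-9)*0 - 7229) - 6776) + 3438) = -433279017 - (((117*0 - 7229) - 6776) + 3438) = -433279017 - (((0 - 7229) - 6776) + 3438) = -433279017 - ((-7229 - 6776) + 3438) = -433279017 - (-14005 + 3438) = -433279017 - 1*(-10567) = -433279017 + 10567 = -433268450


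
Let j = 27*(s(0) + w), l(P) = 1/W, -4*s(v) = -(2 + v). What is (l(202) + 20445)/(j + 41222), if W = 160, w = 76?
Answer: 3271201/6926000 ≈ 0.47231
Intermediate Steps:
s(v) = 1/2 + v/4 (s(v) = -(-1)*(2 + v)/4 = -(-2 - v)/4 = 1/2 + v/4)
l(P) = 1/160
j = 4131/2 (j = 27*((1/2 + (1/4)*0) + 76) = 27*((1/2 + 0) + 76) = 27*(1/2 + 76) = 27*(153/2) = 4131/2 ≈ 2065.5)
(l(202) + 20445)/(j + 41222) = (1/160 + 20445)/(4131/2 + 41222) = 3271201/(160*(86575/2)) = (3271201/160)*(2/86575) = 3271201/6926000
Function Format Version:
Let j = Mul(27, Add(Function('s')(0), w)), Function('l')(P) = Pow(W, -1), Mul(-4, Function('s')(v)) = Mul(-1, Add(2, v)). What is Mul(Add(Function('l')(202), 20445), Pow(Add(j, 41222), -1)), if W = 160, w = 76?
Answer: Rational(3271201, 6926000) ≈ 0.47231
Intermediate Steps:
Function('s')(v) = Add(Rational(1, 2), Mul(Rational(1, 4), v)) (Function('s')(v) = Mul(Rational(-1, 4), Mul(-1, Add(2, v))) = Mul(Rational(-1, 4), Add(-2, Mul(-1, v))) = Add(Rational(1, 2), Mul(Rational(1, 4), v)))
Function('l')(P) = Rational(1, 160) (Function('l')(P) = Pow(160, -1) = Rational(1, 160))
j = Rational(4131, 2) (j = Mul(27, Add(Add(Rational(1, 2), Mul(Rational(1, 4), 0)), 76)) = Mul(27, Add(Add(Rational(1, 2), 0), 76)) = Mul(27, Add(Rational(1, 2), 76)) = Mul(27, Rational(153, 2)) = Rational(4131, 2) ≈ 2065.5)
Mul(Add(Function('l')(202), 20445), Pow(Add(j, 41222), -1)) = Mul(Add(Rational(1, 160), 20445), Pow(Add(Rational(4131, 2), 41222), -1)) = Mul(Rational(3271201, 160), Pow(Rational(86575, 2), -1)) = Mul(Rational(3271201, 160), Rational(2, 86575)) = Rational(3271201, 6926000)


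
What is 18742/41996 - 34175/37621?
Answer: -365060259/789965758 ≈ -0.46212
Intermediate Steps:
18742/41996 - 34175/37621 = 18742*(1/41996) - 34175*1/37621 = 9371/20998 - 34175/37621 = -365060259/789965758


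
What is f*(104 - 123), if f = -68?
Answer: 1292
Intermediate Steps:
f*(104 - 123) = -68*(104 - 123) = -68*(-19) = 1292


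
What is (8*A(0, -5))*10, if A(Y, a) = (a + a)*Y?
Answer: 0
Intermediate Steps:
A(Y, a) = 2*Y*a (A(Y, a) = (2*a)*Y = 2*Y*a)
(8*A(0, -5))*10 = (8*(2*0*(-5)))*10 = (8*0)*10 = 0*10 = 0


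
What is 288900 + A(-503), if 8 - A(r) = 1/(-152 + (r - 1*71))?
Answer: 209747209/726 ≈ 2.8891e+5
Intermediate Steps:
A(r) = 8 - 1/(-223 + r) (A(r) = 8 - 1/(-152 + (r - 1*71)) = 8 - 1/(-152 + (r - 71)) = 8 - 1/(-152 + (-71 + r)) = 8 - 1/(-223 + r))
288900 + A(-503) = 288900 + (-1785 + 8*(-503))/(-223 - 503) = 288900 + (-1785 - 4024)/(-726) = 288900 - 1/726*(-5809) = 288900 + 5809/726 = 209747209/726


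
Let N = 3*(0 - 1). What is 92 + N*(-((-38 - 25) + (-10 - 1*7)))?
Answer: -148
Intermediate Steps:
N = -3 (N = 3*(-1) = -3)
92 + N*(-((-38 - 25) + (-10 - 1*7))) = 92 - (-3)*((-38 - 25) + (-10 - 1*7)) = 92 - (-3)*(-63 + (-10 - 7)) = 92 - (-3)*(-63 - 17) = 92 - (-3)*(-80) = 92 - 3*80 = 92 - 240 = -148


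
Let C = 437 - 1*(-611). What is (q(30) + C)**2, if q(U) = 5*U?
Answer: 1435204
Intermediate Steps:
C = 1048 (C = 437 + 611 = 1048)
(q(30) + C)**2 = (5*30 + 1048)**2 = (150 + 1048)**2 = 1198**2 = 1435204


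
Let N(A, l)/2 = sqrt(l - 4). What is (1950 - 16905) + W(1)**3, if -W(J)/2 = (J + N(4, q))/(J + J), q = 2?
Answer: -14932 + 10*I*sqrt(2) ≈ -14932.0 + 14.142*I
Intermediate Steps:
N(A, l) = 2*sqrt(-4 + l) (N(A, l) = 2*sqrt(l - 4) = 2*sqrt(-4 + l))
W(J) = -(J + 2*I*sqrt(2))/J (W(J) = -2*(J + 2*sqrt(-4 + 2))/(J + J) = -2*(J + 2*sqrt(-2))/(2*J) = -2*(J + 2*(I*sqrt(2)))*1/(2*J) = -2*(J + 2*I*sqrt(2))*1/(2*J) = -(J + 2*I*sqrt(2))/J)
(1950 - 16905) + W(1)**3 = (1950 - 16905) + ((-1*1 - 2*I*sqrt(2))/1)**3 = -14955 + (1*(-1 - 2*I*sqrt(2)))**3 = -14955 + (-1 - 2*I*sqrt(2))**3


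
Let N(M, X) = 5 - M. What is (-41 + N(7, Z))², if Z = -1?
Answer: 1849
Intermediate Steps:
(-41 + N(7, Z))² = (-41 + (5 - 1*7))² = (-41 + (5 - 7))² = (-41 - 2)² = (-43)² = 1849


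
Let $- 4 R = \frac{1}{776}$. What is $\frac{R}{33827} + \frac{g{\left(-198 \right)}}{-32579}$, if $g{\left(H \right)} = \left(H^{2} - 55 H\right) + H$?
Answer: $- \frac{5239030535747}{3420762681632} \approx -1.5315$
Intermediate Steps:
$g{\left(H \right)} = H^{2} - 54 H$
$R = - \frac{1}{3104}$ ($R = - \frac{1}{4 \cdot 776} = \left(- \frac{1}{4}\right) \frac{1}{776} = - \frac{1}{3104} \approx -0.00032216$)
$\frac{R}{33827} + \frac{g{\left(-198 \right)}}{-32579} = - \frac{1}{3104 \cdot 33827} + \frac{\left(-198\right) \left(-54 - 198\right)}{-32579} = \left(- \frac{1}{3104}\right) \frac{1}{33827} + \left(-198\right) \left(-252\right) \left(- \frac{1}{32579}\right) = - \frac{1}{104999008} + 49896 \left(- \frac{1}{32579}\right) = - \frac{1}{104999008} - \frac{49896}{32579} = - \frac{5239030535747}{3420762681632}$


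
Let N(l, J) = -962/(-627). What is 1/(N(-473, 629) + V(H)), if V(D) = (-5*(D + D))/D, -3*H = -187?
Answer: -627/5308 ≈ -0.11812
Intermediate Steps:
N(l, J) = 962/627 (N(l, J) = -962*(-1/627) = 962/627)
H = 187/3 (H = -1/3*(-187) = 187/3 ≈ 62.333)
V(D) = -10 (V(D) = (-10*D)/D = -10)
1/(N(-473, 629) + V(H)) = 1/(962/627 - 10) = 1/(-5308/627) = -627/5308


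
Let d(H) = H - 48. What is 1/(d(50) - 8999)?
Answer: -1/8997 ≈ -0.00011115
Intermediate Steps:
d(H) = -48 + H
1/(d(50) - 8999) = 1/((-48 + 50) - 8999) = 1/(2 - 8999) = 1/(-8997) = -1/8997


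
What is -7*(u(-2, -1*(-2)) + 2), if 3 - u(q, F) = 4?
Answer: -7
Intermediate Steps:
u(q, F) = -1 (u(q, F) = 3 - 1*4 = 3 - 4 = -1)
-7*(u(-2, -1*(-2)) + 2) = -7*(-1 + 2) = -7*1 = -7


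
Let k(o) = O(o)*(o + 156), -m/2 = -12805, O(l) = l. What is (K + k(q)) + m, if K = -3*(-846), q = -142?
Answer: 26160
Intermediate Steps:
m = 25610 (m = -2*(-12805) = 25610)
k(o) = o*(156 + o) (k(o) = o*(o + 156) = o*(156 + o))
K = 2538
(K + k(q)) + m = (2538 - 142*(156 - 142)) + 25610 = (2538 - 142*14) + 25610 = (2538 - 1988) + 25610 = 550 + 25610 = 26160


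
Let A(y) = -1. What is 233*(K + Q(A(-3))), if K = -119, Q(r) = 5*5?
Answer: -21902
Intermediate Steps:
Q(r) = 25
233*(K + Q(A(-3))) = 233*(-119 + 25) = 233*(-94) = -21902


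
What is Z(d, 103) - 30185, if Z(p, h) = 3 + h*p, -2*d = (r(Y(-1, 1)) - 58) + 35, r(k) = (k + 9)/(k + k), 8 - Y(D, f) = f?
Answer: -406789/14 ≈ -29056.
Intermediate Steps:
Y(D, f) = 8 - f
r(k) = (9 + k)/(2*k) (r(k) = (9 + k)/((2*k)) = (9 + k)*(1/(2*k)) = (9 + k)/(2*k))
d = 153/14 (d = -(((9 + (8 - 1*1))/(2*(8 - 1*1)) - 58) + 35)/2 = -(((9 + (8 - 1))/(2*(8 - 1)) - 58) + 35)/2 = -(((½)*(9 + 7)/7 - 58) + 35)/2 = -(((½)*(⅐)*16 - 58) + 35)/2 = -((8/7 - 58) + 35)/2 = -(-398/7 + 35)/2 = -½*(-153/7) = 153/14 ≈ 10.929)
Z(d, 103) - 30185 = (3 + 103*(153/14)) - 30185 = (3 + 15759/14) - 30185 = 15801/14 - 30185 = -406789/14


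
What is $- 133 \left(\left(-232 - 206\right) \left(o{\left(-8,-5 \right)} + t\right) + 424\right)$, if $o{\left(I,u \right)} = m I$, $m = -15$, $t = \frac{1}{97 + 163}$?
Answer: $\frac{901460567}{130} \approx 6.9343 \cdot 10^{6}$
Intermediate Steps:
$t = \frac{1}{260} \approx 0.0038462$
$o{\left(I,u \right)} = - 15 I$
$- 133 \left(\left(-232 - 206\right) \left(o{\left(-8,-5 \right)} + t\right) + 424\right) = - 133 \left(\left(-232 - 206\right) \left(\left(-15\right) \left(-8\right) + \frac{1}{260}\right) + 424\right) = - 133 \left(- 438 \left(120 + \frac{1}{260}\right) + 424\right) = - 133 \left(\left(-438\right) \frac{31201}{260} + 424\right) = - 133 \left(- \frac{6833019}{130} + 424\right) = \left(-133\right) \left(- \frac{6777899}{130}\right) = \frac{901460567}{130}$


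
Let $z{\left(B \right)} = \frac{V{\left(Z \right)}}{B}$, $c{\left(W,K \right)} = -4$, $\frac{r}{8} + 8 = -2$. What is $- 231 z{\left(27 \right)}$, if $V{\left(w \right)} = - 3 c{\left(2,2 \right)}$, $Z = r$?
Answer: $- \frac{308}{3} \approx -102.67$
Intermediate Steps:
$r = -80$ ($r = -64 + 8 \left(-2\right) = -64 - 16 = -80$)
$Z = -80$
$V{\left(w \right)} = 12$ ($V{\left(w \right)} = \left(-3\right) \left(-4\right) = 12$)
$z{\left(B \right)} = \frac{12}{B}$
$- 231 z{\left(27 \right)} = - 231 \cdot \frac{12}{27} = - 231 \cdot 12 \cdot \frac{1}{27} = \left(-231\right) \frac{4}{9} = - \frac{308}{3}$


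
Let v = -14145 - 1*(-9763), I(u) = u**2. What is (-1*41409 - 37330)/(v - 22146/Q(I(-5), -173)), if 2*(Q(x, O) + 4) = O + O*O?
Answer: 195193981/10866669 ≈ 17.963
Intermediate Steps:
Q(x, O) = -4 + O/2 + O**2/2 (Q(x, O) = -4 + (O + O*O)/2 = -4 + (O + O**2)/2 = -4 + (O/2 + O**2/2) = -4 + O/2 + O**2/2)
v = -4382 (v = -14145 + 9763 = -4382)
(-1*41409 - 37330)/(v - 22146/Q(I(-5), -173)) = (-1*41409 - 37330)/(-4382 - 22146/(-4 + (1/2)*(-173) + (1/2)*(-173)**2)) = (-41409 - 37330)/(-4382 - 22146/(-4 - 173/2 + (1/2)*29929)) = -78739/(-4382 - 22146/(-4 - 173/2 + 29929/2)) = -78739/(-4382 - 22146/14874) = -78739/(-4382 - 22146*1/14874) = -78739/(-4382 - 3691/2479) = -78739/(-10866669/2479) = -78739*(-2479/10866669) = 195193981/10866669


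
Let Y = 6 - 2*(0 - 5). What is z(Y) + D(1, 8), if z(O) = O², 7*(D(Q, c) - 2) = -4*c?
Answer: 1774/7 ≈ 253.43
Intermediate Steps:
D(Q, c) = 2 - 4*c/7 (D(Q, c) = 2 + (-4*c)/7 = 2 - 4*c/7)
Y = 16 (Y = 6 - 2*(-5) = 6 - 1*(-10) = 6 + 10 = 16)
z(Y) + D(1, 8) = 16² + (2 - 4/7*8) = 256 + (2 - 32/7) = 256 - 18/7 = 1774/7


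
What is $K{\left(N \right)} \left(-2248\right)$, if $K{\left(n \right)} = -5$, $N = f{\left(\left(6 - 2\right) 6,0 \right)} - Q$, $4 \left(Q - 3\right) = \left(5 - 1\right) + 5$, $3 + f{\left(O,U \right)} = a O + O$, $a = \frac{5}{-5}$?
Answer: $11240$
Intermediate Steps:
$a = -1$ ($a = 5 \left(- \frac{1}{5}\right) = -1$)
$f{\left(O,U \right)} = -3$ ($f{\left(O,U \right)} = -3 + \left(- O + O\right) = -3 + 0 = -3$)
$Q = \frac{21}{4}$ ($Q = 3 + \frac{\left(5 - 1\right) + 5}{4} = 3 + \frac{4 + 5}{4} = 3 + \frac{1}{4} \cdot 9 = 3 + \frac{9}{4} = \frac{21}{4} \approx 5.25$)
$N = - \frac{33}{4}$ ($N = -3 - \frac{21}{4} = - \frac{33}{4} \approx -8.25$)
$K{\left(N \right)} \left(-2248\right) = \left(-5\right) \left(-2248\right) = 11240$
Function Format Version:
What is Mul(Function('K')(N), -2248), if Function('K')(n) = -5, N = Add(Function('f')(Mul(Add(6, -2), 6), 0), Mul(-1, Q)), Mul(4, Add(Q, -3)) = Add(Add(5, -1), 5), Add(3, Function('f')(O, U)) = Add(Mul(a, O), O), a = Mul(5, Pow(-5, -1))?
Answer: 11240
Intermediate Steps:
a = -1 (a = Mul(5, Rational(-1, 5)) = -1)
Function('f')(O, U) = -3 (Function('f')(O, U) = Add(-3, Add(Mul(-1, O), O)) = Add(-3, 0) = -3)
Q = Rational(21, 4) (Q = Add(3, Mul(Rational(1, 4), Add(Add(5, -1), 5))) = Add(3, Mul(Rational(1, 4), Add(4, 5))) = Add(3, Mul(Rational(1, 4), 9)) = Add(3, Rational(9, 4)) = Rational(21, 4) ≈ 5.2500)
N = Rational(-33, 4) (N = Add(-3, Mul(-1, Rational(21, 4))) = Add(-3, Rational(-21, 4)) = Rational(-33, 4) ≈ -8.2500)
Mul(Function('K')(N), -2248) = Mul(-5, -2248) = 11240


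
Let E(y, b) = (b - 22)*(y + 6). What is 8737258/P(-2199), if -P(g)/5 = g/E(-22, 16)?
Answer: 279592256/3665 ≈ 76287.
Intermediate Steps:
E(y, b) = (-22 + b)*(6 + y)
P(g) = -5*g/96 (P(g) = -5*g/(-132 - 22*(-22) + 6*16 + 16*(-22)) = -5*g/(-132 + 484 + 96 - 352) = -5*g/96)
8737258/P(-2199) = 8737258/((-5/96*(-2199))) = 8737258/(3665/32) = 8737258*(32/3665) = 279592256/3665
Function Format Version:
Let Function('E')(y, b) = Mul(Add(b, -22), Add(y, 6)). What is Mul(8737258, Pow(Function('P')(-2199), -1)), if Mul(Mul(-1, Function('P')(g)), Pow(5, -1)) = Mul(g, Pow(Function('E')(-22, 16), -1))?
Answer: Rational(279592256, 3665) ≈ 76287.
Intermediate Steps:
Function('E')(y, b) = Mul(Add(-22, b), Add(6, y))
Function('P')(g) = Mul(Rational(-5, 96), g) (Function('P')(g) = Mul(-5, Mul(g, Pow(Add(-132, Mul(-22, -22), Mul(6, 16), Mul(16, -22)), -1))) = Mul(-5, Mul(g, Pow(Add(-132, 484, 96, -352), -1))) = Mul(-5, Mul(g, Pow(96, -1))) = Mul(-5, Mul(g, Rational(1, 96))) = Mul(-5, Mul(Rational(1, 96), g)) = Mul(Rational(-5, 96), g))
Mul(8737258, Pow(Function('P')(-2199), -1)) = Mul(8737258, Pow(Mul(Rational(-5, 96), -2199), -1)) = Mul(8737258, Pow(Rational(3665, 32), -1)) = Mul(8737258, Rational(32, 3665)) = Rational(279592256, 3665)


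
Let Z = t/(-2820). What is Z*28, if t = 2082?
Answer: -4858/235 ≈ -20.672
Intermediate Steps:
Z = -347/470 (Z = 2082/(-2820) = 2082*(-1/2820) = -347/470 ≈ -0.73830)
Z*28 = -347/470*28 = -4858/235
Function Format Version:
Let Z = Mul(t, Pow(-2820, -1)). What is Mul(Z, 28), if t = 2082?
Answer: Rational(-4858, 235) ≈ -20.672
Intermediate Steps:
Z = Rational(-347, 470) (Z = Mul(2082, Pow(-2820, -1)) = Mul(2082, Rational(-1, 2820)) = Rational(-347, 470) ≈ -0.73830)
Mul(Z, 28) = Mul(Rational(-347, 470), 28) = Rational(-4858, 235)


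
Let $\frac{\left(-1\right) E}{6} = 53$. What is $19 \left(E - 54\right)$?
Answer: $-7068$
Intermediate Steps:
$E = -318$ ($E = \left(-6\right) 53 = -318$)
$19 \left(E - 54\right) = 19 \left(-318 - 54\right) = 19 \left(-372\right) = -7068$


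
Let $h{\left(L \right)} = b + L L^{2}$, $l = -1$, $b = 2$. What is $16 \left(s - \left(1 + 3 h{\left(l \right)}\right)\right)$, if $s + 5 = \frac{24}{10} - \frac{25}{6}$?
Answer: $- \frac{2584}{15} \approx -172.27$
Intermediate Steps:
$h{\left(L \right)} = 2 + L^{3}$ ($h{\left(L \right)} = 2 + L L^{2} = 2 + L^{3}$)
$s = - \frac{203}{30}$ ($s = -5 + \left(\frac{24}{10} - \frac{25}{6}\right) = -5 + \left(24 \cdot \frac{1}{10} - \frac{25}{6}\right) = -5 + \left(\frac{12}{5} - \frac{25}{6}\right) = -5 - \frac{53}{30} = - \frac{203}{30} \approx -6.7667$)
$16 \left(s - \left(1 + 3 h{\left(l \right)}\right)\right) = 16 \left(- \frac{203}{30} - \left(1 + 3 \left(2 + \left(-1\right)^{3}\right)\right)\right) = 16 \left(- \frac{203}{30} - \left(1 + 3 \left(2 - 1\right)\right)\right) = 16 \left(- \frac{203}{30} - 4\right) = 16 \left(- \frac{323}{30}\right) = - \frac{2584}{15}$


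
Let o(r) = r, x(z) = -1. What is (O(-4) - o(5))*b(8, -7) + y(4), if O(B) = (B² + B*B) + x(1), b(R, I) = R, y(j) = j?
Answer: 212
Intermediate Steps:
O(B) = -1 + 2*B² (O(B) = (B² + B*B) - 1 = (B² + B²) - 1 = 2*B² - 1 = -1 + 2*B²)
(O(-4) - o(5))*b(8, -7) + y(4) = ((-1 + 2*(-4)²) - 1*5)*8 + 4 = ((-1 + 2*16) - 5)*8 + 4 = ((-1 + 32) - 5)*8 + 4 = (31 - 5)*8 + 4 = 26*8 + 4 = 208 + 4 = 212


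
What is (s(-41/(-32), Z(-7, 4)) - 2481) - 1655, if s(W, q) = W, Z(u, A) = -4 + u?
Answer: -132311/32 ≈ -4134.7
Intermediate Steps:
(s(-41/(-32), Z(-7, 4)) - 2481) - 1655 = (-41/(-32) - 2481) - 1655 = (-41*(-1/32) - 2481) - 1655 = (41/32 - 2481) - 1655 = -79351/32 - 1655 = -132311/32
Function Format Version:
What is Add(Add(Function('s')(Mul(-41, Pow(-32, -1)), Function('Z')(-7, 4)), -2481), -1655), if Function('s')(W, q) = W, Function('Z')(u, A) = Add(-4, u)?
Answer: Rational(-132311, 32) ≈ -4134.7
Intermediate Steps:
Add(Add(Function('s')(Mul(-41, Pow(-32, -1)), Function('Z')(-7, 4)), -2481), -1655) = Add(Add(Mul(-41, Pow(-32, -1)), -2481), -1655) = Add(Add(Mul(-41, Rational(-1, 32)), -2481), -1655) = Add(Add(Rational(41, 32), -2481), -1655) = Add(Rational(-79351, 32), -1655) = Rational(-132311, 32)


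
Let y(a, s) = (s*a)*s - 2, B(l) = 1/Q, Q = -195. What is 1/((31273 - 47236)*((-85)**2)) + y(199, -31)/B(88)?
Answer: -4300895579950126/115332675 ≈ -3.7291e+7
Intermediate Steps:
B(l) = -1/195 (B(l) = 1/(-195) = -1/195)
y(a, s) = -2 + a*s**2 (y(a, s) = (a*s)*s - 2 = a*s**2 - 2 = -2 + a*s**2)
1/((31273 - 47236)*((-85)**2)) + y(199, -31)/B(88) = 1/((31273 - 47236)*((-85)**2)) + (-2 + 199*(-31)**2)/(-1/195) = 1/(-15963*7225) + (-2 + 199*961)*(-195) = -1/15963*1/7225 + (-2 + 191239)*(-195) = -1/115332675 + 191237*(-195) = -1/115332675 - 37291215 = -4300895579950126/115332675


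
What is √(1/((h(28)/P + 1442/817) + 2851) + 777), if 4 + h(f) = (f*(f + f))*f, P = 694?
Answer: 2*√132753420157129562290/826689173 ≈ 27.875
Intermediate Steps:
h(f) = -4 + 2*f³ (h(f) = -4 + (f*(f + f))*f = -4 + (f*(2*f))*f = -4 + (2*f²)*f = -4 + 2*f³)
√(1/((h(28)/P + 1442/817) + 2851) + 777) = √(1/(((-4 + 2*28³)/694 + 1442/817) + 2851) + 777) = √(1/(((-4 + 2*21952)*(1/694) + 1442*(1/817)) + 2851) + 777) = √(1/(((-4 + 43904)*(1/694) + 1442/817) + 2851) + 777) = √(1/((43900*(1/694) + 1442/817) + 2851) + 777) = √(1/((21950/347 + 1442/817) + 2851) + 777) = √(1/(18433524/283499 + 2851) + 777) = √(1/(826689173/283499) + 777) = √(283499/826689173 + 777) = √(642337770920/826689173) = 2*√132753420157129562290/826689173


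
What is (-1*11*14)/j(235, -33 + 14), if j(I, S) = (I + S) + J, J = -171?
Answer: -154/45 ≈ -3.4222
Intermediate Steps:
j(I, S) = -171 + I + S (j(I, S) = (I + S) - 171 = -171 + I + S)
(-1*11*14)/j(235, -33 + 14) = (-1*11*14)/(-171 + 235 + (-33 + 14)) = (-11*14)/(-171 + 235 - 19) = -154/45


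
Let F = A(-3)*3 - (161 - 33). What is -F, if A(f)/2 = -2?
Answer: 140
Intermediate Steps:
A(f) = -4 (A(f) = 2*(-2) = -4)
F = -140 (F = -4*3 - (161 - 33) = -12 - 1*128 = -12 - 128 = -140)
-F = -1*(-140) = 140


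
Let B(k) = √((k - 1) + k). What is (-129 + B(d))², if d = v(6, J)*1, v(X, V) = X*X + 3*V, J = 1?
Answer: (129 - √77)² ≈ 14454.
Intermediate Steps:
v(X, V) = X² + 3*V
d = 39 (d = (6² + 3*1)*1 = (36 + 3)*1 = 39*1 = 39)
B(k) = √(-1 + 2*k) (B(k) = √((-1 + k) + k) = √(-1 + 2*k))
(-129 + B(d))² = (-129 + √(-1 + 2*39))² = (-129 + √(-1 + 78))² = (-129 + √77)²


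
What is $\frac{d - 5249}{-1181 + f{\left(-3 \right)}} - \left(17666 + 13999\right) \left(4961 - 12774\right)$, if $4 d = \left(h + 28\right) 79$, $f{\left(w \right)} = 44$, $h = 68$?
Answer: $\frac{281292262718}{1137} \approx 2.474 \cdot 10^{8}$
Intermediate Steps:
$d = 1896$ ($d = \frac{\left(68 + 28\right) 79}{4} = \frac{96 \cdot 79}{4} = \frac{1}{4} \cdot 7584 = 1896$)
$\frac{d - 5249}{-1181 + f{\left(-3 \right)}} - \left(17666 + 13999\right) \left(4961 - 12774\right) = \frac{1896 - 5249}{-1181 + 44} - \left(17666 + 13999\right) \left(4961 - 12774\right) = - \frac{3353}{-1137} - 31665 \left(-7813\right) = \left(-3353\right) \left(- \frac{1}{1137}\right) - -247398645 = \frac{3353}{1137} + 247398645 = \frac{281292262718}{1137}$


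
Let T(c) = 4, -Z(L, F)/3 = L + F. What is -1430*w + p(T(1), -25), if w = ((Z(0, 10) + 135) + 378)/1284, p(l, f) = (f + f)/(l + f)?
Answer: -2406715/4494 ≈ -535.54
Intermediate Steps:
Z(L, F) = -3*F - 3*L (Z(L, F) = -3*(L + F) = -3*(F + L) = -3*F - 3*L)
p(l, f) = 2*f/(f + l) (p(l, f) = (2*f)/(f + l) = 2*f/(f + l))
w = 161/428 (w = (((-3*10 - 3*0) + 135) + 378)/1284 = (((-30 + 0) + 135) + 378)*(1/1284) = ((-30 + 135) + 378)*(1/1284) = (105 + 378)*(1/1284) = 483*(1/1284) = 161/428 ≈ 0.37617)
-1430*w + p(T(1), -25) = -1430*161/428 + 2*(-25)/(-25 + 4) = -115115/214 + 2*(-25)/(-21) = -115115/214 + 2*(-25)*(-1/21) = -115115/214 + 50/21 = -2406715/4494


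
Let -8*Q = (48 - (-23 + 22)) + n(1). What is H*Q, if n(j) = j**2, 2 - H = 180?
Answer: 2225/2 ≈ 1112.5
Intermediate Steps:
H = -178 (H = 2 - 1*180 = 2 - 180 = -178)
Q = -25/4 (Q = -((48 - (-23 + 22)) + 1**2)/8 = -((48 - 1*(-1)) + 1)/8 = -((48 + 1) + 1)/8 = -(49 + 1)/8 = -1/8*50 = -25/4 ≈ -6.2500)
H*Q = -178*(-25/4) = 2225/2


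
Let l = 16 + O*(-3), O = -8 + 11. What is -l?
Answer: -7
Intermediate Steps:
O = 3
l = 7 (l = 16 + 3*(-3) = 16 - 9 = 7)
-l = -1*7 = -7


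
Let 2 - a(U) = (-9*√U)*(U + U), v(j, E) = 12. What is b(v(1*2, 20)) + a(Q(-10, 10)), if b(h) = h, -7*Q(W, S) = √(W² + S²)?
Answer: 14 - 360*I*2^(¼)*√35/49 ≈ 14.0 - 51.689*I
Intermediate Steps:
Q(W, S) = -√(S² + W²)/7 (Q(W, S) = -√(W² + S²)/7 = -√(S² + W²)/7)
a(U) = 2 + 18*U^(3/2) (a(U) = 2 - (-9*√U)*(U + U) = 2 - (-9*√U)*2*U = 2 - (-18)*U^(3/2) = 2 + 18*U^(3/2))
b(v(1*2, 20)) + a(Q(-10, 10)) = 12 + (2 + 18*(-√(10² + (-10)²)/7)^(3/2)) = 12 + (2 + 18*(-√(100 + 100)/7)^(3/2)) = 12 + (2 + 18*(-10*√2/7)^(3/2)) = 12 + (2 + 18*(-20*I*7^(¾)*14^(¼)*√35/343)) = 12 + (2 - 360*I*2^(¼)*√35/49) = 14 - 360*I*2^(¼)*√35/49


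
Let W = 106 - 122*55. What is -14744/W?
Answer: 3686/1651 ≈ 2.2326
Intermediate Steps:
W = -6604 (W = 106 - 6710 = -6604)
-14744/W = -14744/(-6604) = -14744*(-1/6604) = 3686/1651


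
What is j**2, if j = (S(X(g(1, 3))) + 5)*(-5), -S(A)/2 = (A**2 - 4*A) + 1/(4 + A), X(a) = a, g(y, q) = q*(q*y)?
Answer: 30636225/169 ≈ 1.8128e+5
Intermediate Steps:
g(y, q) = y*q**2
S(A) = -2*A**2 - 2/(4 + A) + 8*A (S(A) = -2*((A**2 - 4*A) + 1/(4 + A)) = -2*(A**2 + 1/(4 + A) - 4*A) = -2*A**2 - 2/(4 + A) + 8*A)
j = 5535/13 (j = (2*(-1 - (1*3**2)**3 + 16*(1*3**2))/(4 + 1*3**2) + 5)*(-5) = (2*(-1 - (1*9)**3 + 16*(1*9))/(4 + 1*9) + 5)*(-5) = (2*(-1 - 1*9**3 + 16*9)/(4 + 9) + 5)*(-5) = (2*(-1 - 1*729 + 144)/13 + 5)*(-5) = (2*(1/13)*(-1 - 729 + 144) + 5)*(-5) = (2*(1/13)*(-586) + 5)*(-5) = (-1172/13 + 5)*(-5) = -1107/13*(-5) = 5535/13 ≈ 425.77)
j**2 = (5535/13)**2 = 30636225/169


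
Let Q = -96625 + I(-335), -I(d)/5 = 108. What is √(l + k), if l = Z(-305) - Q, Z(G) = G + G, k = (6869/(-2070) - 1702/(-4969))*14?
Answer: √283637416815327430/1714305 ≈ 310.67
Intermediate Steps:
I(d) = -540 (I(d) = -5*108 = -540)
k = -214262447/5142915 (k = (6869*(-1/2070) - 1702*(-1/4969))*14 = (-6869/2070 + 1702/4969)*14 = -30608921/10285830*14 = -214262447/5142915 ≈ -41.662)
Q = -97165 (Q = -96625 - 540 = -97165)
Z(G) = 2*G
l = 96555 (l = 2*(-305) - 1*(-97165) = -610 + 97165 = 96555)
√(l + k) = √(96555 - 214262447/5142915) = √(496359895378/5142915) = √283637416815327430/1714305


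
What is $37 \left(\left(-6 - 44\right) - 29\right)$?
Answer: $-2923$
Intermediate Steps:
$37 \left(\left(-6 - 44\right) - 29\right) = 37 \left(-50 - 29\right) = 37 \left(-79\right) = -2923$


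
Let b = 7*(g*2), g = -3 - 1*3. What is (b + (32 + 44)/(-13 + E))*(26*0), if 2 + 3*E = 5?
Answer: 0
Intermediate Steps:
E = 1 (E = -2/3 + (1/3)*5 = -2/3 + 5/3 = 1)
g = -6 (g = -3 - 3 = -6)
b = -84 (b = 7*(-6*2) = 7*(-12) = -84)
(b + (32 + 44)/(-13 + E))*(26*0) = (-84 + (32 + 44)/(-13 + 1))*(26*0) = (-84 + 76/(-12))*0 = (-84 + 76*(-1/12))*0 = (-84 - 19/3)*0 = -271/3*0 = 0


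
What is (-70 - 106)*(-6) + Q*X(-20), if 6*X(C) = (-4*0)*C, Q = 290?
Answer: 1056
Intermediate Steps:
X(C) = 0 (X(C) = ((-4*0)*C)/6 = (0*C)/6 = (1/6)*0 = 0)
(-70 - 106)*(-6) + Q*X(-20) = (-70 - 106)*(-6) + 290*0 = -176*(-6) + 0 = 1056 + 0 = 1056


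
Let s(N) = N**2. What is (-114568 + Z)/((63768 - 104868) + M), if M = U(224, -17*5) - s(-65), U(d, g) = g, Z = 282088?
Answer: -16752/4541 ≈ -3.6891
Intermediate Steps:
M = -4310 (M = -17*5 - 1*(-65)**2 = -85 - 1*4225 = -85 - 4225 = -4310)
(-114568 + Z)/((63768 - 104868) + M) = (-114568 + 282088)/((63768 - 104868) - 4310) = 167520/(-41100 - 4310) = 167520/(-45410) = 167520*(-1/45410) = -16752/4541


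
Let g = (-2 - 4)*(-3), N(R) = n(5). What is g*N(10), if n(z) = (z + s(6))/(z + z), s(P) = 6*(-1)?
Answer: -9/5 ≈ -1.8000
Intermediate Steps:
s(P) = -6
n(z) = (-6 + z)/(2*z) (n(z) = (z - 6)/(z + z) = (-6 + z)/((2*z)) = (-6 + z)*(1/(2*z)) = (-6 + z)/(2*z))
N(R) = -1/10 (N(R) = (1/2)*(-6 + 5)/5 = (1/2)*(1/5)*(-1) = -1/10)
g = 18 (g = -6*(-3) = 18)
g*N(10) = 18*(-1/10) = -9/5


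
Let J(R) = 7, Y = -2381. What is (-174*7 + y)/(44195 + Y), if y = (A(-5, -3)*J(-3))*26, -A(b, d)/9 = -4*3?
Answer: 3073/6969 ≈ 0.44095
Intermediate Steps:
A(b, d) = 108 (A(b, d) = -(-36)*3 = -9*(-12) = 108)
y = 19656 (y = (108*7)*26 = 756*26 = 19656)
(-174*7 + y)/(44195 + Y) = (-174*7 + 19656)/(44195 - 2381) = (-1218 + 19656)/41814 = 18438*(1/41814) = 3073/6969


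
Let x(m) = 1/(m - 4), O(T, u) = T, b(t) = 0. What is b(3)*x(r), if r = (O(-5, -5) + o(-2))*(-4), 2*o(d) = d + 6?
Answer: 0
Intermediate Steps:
o(d) = 3 + d/2 (o(d) = (d + 6)/2 = (6 + d)/2 = 3 + d/2)
r = 12 (r = (-5 + (3 + (1/2)*(-2)))*(-4) = (-5 + (3 - 1))*(-4) = (-5 + 2)*(-4) = -3*(-4) = 12)
x(m) = 1/(-4 + m)
b(3)*x(r) = 0/(-4 + 12) = 0/8 = 0*(1/8) = 0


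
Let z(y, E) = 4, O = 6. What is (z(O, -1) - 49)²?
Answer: 2025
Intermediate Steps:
(z(O, -1) - 49)² = (4 - 49)² = (-45)² = 2025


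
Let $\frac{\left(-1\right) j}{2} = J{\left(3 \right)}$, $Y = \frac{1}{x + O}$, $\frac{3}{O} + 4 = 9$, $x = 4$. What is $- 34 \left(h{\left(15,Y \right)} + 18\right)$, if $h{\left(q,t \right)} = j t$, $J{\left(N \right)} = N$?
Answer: $- \frac{13056}{23} \approx -567.65$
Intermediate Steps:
$O = \frac{3}{5}$ ($O = \frac{3}{-4 + 9} = \frac{3}{5} \approx 0.6$)
$Y = \frac{5}{23}$ ($Y = \frac{1}{4 + \frac{3}{5}} = \frac{1}{\frac{23}{5}} = \frac{5}{23} \approx 0.21739$)
$j = -6$ ($j = \left(-2\right) 3 = -6$)
$h{\left(q,t \right)} = - 6 t$
$- 34 \left(h{\left(15,Y \right)} + 18\right) = - 34 \left(\left(-6\right) \frac{5}{23} + 18\right) = - 34 \left(- \frac{30}{23} + 18\right) = \left(-34\right) \frac{384}{23} = - \frac{13056}{23}$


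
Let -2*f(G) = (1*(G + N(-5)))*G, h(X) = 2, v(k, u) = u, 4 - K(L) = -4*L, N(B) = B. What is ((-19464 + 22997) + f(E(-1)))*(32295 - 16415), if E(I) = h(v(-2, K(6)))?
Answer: 56151680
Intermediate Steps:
K(L) = 4 + 4*L (K(L) = 4 - (-4)*L = 4 + 4*L)
E(I) = 2
f(G) = -G*(-5 + G)/2 (f(G) = -1*(G - 5)*G/2 = -1*(-5 + G)*G/2 = -(-5 + G)*G/2 = -G*(-5 + G)/2)
((-19464 + 22997) + f(E(-1)))*(32295 - 16415) = ((-19464 + 22997) + (1/2)*2*(5 - 1*2))*(32295 - 16415) = (3533 + (1/2)*2*(5 - 2))*15880 = (3533 + (1/2)*2*3)*15880 = (3533 + 3)*15880 = 3536*15880 = 56151680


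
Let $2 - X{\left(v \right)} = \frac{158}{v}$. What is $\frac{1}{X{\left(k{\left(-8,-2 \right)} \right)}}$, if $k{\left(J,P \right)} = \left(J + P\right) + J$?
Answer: $\frac{9}{97} \approx 0.092783$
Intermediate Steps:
$k{\left(J,P \right)} = P + 2 J$
$X{\left(v \right)} = 2 - \frac{158}{v}$
$\frac{1}{X{\left(k{\left(-8,-2 \right)} \right)}} = \frac{1}{2 - \frac{158}{-2 + 2 \left(-8\right)}} = \frac{1}{2 - \frac{158}{-2 - 16}} = \frac{1}{2 - \frac{158}{-18}} = \frac{1}{2 - - \frac{79}{9}} = \frac{1}{2 + \frac{79}{9}} = \frac{1}{\frac{97}{9}} = \frac{9}{97}$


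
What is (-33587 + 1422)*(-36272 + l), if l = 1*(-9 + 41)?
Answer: 1165659600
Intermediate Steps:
l = 32 (l = 1*32 = 32)
(-33587 + 1422)*(-36272 + l) = (-33587 + 1422)*(-36272 + 32) = -32165*(-36240) = 1165659600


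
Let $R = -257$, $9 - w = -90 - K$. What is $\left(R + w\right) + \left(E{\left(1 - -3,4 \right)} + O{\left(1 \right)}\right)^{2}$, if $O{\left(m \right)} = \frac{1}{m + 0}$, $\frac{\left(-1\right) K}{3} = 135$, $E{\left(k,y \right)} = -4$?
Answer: $-554$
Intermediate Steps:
$K = -405$ ($K = \left(-3\right) 135 = -405$)
$w = -306$ ($w = 9 - \left(-90 - -405\right) = 9 - \left(-90 + 405\right) = 9 - 315 = -306$)
$O{\left(m \right)} = \frac{1}{m}$
$\left(R + w\right) + \left(E{\left(1 - -3,4 \right)} + O{\left(1 \right)}\right)^{2} = \left(-257 - 306\right) + \left(-4 + 1^{-1}\right)^{2} = -563 + \left(-4 + 1\right)^{2} = -563 + \left(-3\right)^{2} = -563 + 9 = -554$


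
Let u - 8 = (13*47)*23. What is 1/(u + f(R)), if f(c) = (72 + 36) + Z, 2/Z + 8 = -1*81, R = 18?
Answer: 89/1261039 ≈ 7.0577e-5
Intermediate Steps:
Z = -2/89 (Z = 2/(-8 - 1*81) = 2/(-8 - 81) = 2/(-89) = 2*(-1/89) = -2/89 ≈ -0.022472)
u = 14061 (u = 8 + (13*47)*23 = 8 + 611*23 = 8 + 14053 = 14061)
f(c) = 9610/89 (f(c) = (72 + 36) - 2/89 = 108 - 2/89 = 9610/89)
1/(u + f(R)) = 1/(14061 + 9610/89) = 1/(1261039/89) = 89/1261039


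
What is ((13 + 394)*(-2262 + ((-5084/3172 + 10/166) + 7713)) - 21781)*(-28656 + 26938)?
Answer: -248333940999264/65819 ≈ -3.7730e+9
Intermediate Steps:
((13 + 394)*(-2262 + ((-5084/3172 + 10/166) + 7713)) - 21781)*(-28656 + 26938) = (407*(-2262 + ((-5084*1/3172 + 10*(1/166)) + 7713)) - 21781)*(-1718) = (407*(-2262 + ((-1271/793 + 5/83) + 7713)) - 21781)*(-1718) = (407*(-2262 + (-101528/65819 + 7713)) - 21781)*(-1718) = (407*(-2262 + 507560419/65819) - 21781)*(-1718) = (407*(358677841/65819) - 21781)*(-1718) = (145981881287/65819 - 21781)*(-1718) = (144548277648/65819)*(-1718) = -248333940999264/65819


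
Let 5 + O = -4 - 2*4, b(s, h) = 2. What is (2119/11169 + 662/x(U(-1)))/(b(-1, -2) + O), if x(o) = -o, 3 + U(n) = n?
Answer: -3701177/335070 ≈ -11.046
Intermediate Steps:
U(n) = -3 + n
O = -17 (O = -5 + (-4 - 2*4) = -5 + (-4 - 8) = -5 - 12 = -17)
(2119/11169 + 662/x(U(-1)))/(b(-1, -2) + O) = (2119/11169 + 662/((-(-3 - 1))))/(2 - 17) = (2119*(1/11169) + 662/((-1*(-4))))/(-15) = -(2119/11169 + 662/4)/15 = -(2119/11169 + 662*(¼))/15 = -(2119/11169 + 331/2)/15 = -1/15*3701177/22338 = -3701177/335070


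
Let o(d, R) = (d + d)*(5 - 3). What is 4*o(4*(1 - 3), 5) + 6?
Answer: -122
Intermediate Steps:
o(d, R) = 4*d (o(d, R) = (2*d)*2 = 4*d)
4*o(4*(1 - 3), 5) + 6 = 4*(4*(4*(1 - 3))) + 6 = 4*(4*(4*(-2))) + 6 = 4*(4*(-8)) + 6 = 4*(-32) + 6 = -128 + 6 = -122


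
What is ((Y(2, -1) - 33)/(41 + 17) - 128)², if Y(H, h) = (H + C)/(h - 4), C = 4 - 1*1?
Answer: 13905441/841 ≈ 16534.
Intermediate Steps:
C = 3 (C = 4 - 1 = 3)
Y(H, h) = (3 + H)/(-4 + h) (Y(H, h) = (H + 3)/(h - 4) = (3 + H)/(-4 + h))
((Y(2, -1) - 33)/(41 + 17) - 128)² = (((3 + 2)/(-4 - 1) - 33)/(41 + 17) - 128)² = ((5/(-5) - 33)/58 - 128)² = ((-⅕*5 - 33)*(1/58) - 128)² = ((-1 - 33)*(1/58) - 128)² = (-34*1/58 - 128)² = (-17/29 - 128)² = (-3729/29)² = 13905441/841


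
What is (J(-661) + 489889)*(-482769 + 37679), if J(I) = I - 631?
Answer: -217469638730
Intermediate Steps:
J(I) = -631 + I
(J(-661) + 489889)*(-482769 + 37679) = ((-631 - 661) + 489889)*(-482769 + 37679) = (-1292 + 489889)*(-445090) = 488597*(-445090) = -217469638730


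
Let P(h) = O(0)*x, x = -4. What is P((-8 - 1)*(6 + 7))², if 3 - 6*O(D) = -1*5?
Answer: 256/9 ≈ 28.444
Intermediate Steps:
O(D) = 4/3 (O(D) = ½ - (-1)*5/6 = ½ - ⅙*(-5) = ½ + ⅚ = 4/3)
P(h) = -16/3 (P(h) = (4/3)*(-4) = -16/3)
P((-8 - 1)*(6 + 7))² = (-16/3)² = 256/9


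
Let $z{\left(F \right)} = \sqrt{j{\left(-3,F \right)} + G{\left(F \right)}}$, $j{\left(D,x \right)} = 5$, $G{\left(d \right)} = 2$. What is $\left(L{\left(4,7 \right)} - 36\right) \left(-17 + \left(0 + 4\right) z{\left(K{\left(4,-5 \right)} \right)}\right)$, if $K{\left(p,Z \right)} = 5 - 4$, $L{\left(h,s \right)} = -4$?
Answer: $680 - 160 \sqrt{7} \approx 256.68$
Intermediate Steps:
$K{\left(p,Z \right)} = 1$
$z{\left(F \right)} = \sqrt{7}$ ($z{\left(F \right)} = \sqrt{5 + 2} = \sqrt{7}$)
$\left(L{\left(4,7 \right)} - 36\right) \left(-17 + \left(0 + 4\right) z{\left(K{\left(4,-5 \right)} \right)}\right) = \left(-4 - 36\right) \left(-17 + \left(0 + 4\right) \sqrt{7}\right) = \left(-4 - 36\right) \left(-17 + 4 \sqrt{7}\right) = - 40 \left(-17 + 4 \sqrt{7}\right) = 680 - 160 \sqrt{7}$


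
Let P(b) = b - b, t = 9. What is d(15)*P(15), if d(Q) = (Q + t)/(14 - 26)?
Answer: 0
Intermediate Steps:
P(b) = 0
d(Q) = -3/4 - Q/12 (d(Q) = (Q + 9)/(14 - 26) = (9 + Q)/(-12) = (9 + Q)*(-1/12) = -3/4 - Q/12)
d(15)*P(15) = (-3/4 - 1/12*15)*0 = (-3/4 - 5/4)*0 = -2*0 = 0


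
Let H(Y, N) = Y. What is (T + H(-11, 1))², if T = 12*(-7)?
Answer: 9025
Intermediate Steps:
T = -84
(T + H(-11, 1))² = (-84 - 11)² = (-95)² = 9025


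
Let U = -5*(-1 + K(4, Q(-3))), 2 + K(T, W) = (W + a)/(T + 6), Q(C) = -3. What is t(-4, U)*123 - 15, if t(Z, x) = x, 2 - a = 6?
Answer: 4521/2 ≈ 2260.5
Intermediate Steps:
a = -4 (a = 2 - 1*6 = 2 - 6 = -4)
K(T, W) = -2 + (-4 + W)/(6 + T) (K(T, W) = -2 + (W - 4)/(T + 6) = -2 + (-4 + W)/(6 + T))
U = 37/2 (U = -5*(-1 + (-16 - 3 - 2*4)/(6 + 4)) = -5*(-1 + (-16 - 3 - 8)/10) = -5*(-1 + (⅒)*(-27)) = -5*(-1 - 27/10) = -5*(-37/10) = 37/2 ≈ 18.500)
t(-4, U)*123 - 15 = (37/2)*123 - 15 = 4551/2 - 15 = 4521/2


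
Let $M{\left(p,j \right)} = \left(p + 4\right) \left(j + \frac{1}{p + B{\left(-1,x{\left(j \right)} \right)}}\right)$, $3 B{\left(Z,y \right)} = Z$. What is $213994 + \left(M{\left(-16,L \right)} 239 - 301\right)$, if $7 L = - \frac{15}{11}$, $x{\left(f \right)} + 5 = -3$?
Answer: $\frac{115576311}{539} \approx 2.1443 \cdot 10^{5}$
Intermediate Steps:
$x{\left(f \right)} = -8$ ($x{\left(f \right)} = -5 - 3 = -8$)
$L = - \frac{15}{77}$ ($L = \frac{\left(-15\right) \frac{1}{11}}{7} = \frac{1}{7} \left(- \frac{15}{11}\right) = - \frac{15}{77} \approx -0.19481$)
$B{\left(Z,y \right)} = \frac{Z}{3}$
$M{\left(p,j \right)} = \left(4 + p\right) \left(j + \frac{1}{- \frac{1}{3} + p}\right)$ ($M{\left(p,j \right)} = \left(p + 4\right) \left(j + \frac{1}{p + \frac{1}{3} \left(-1\right)}\right) = \left(4 + p\right) \left(j + \frac{1}{p - \frac{1}{3}}\right) = \left(4 + p\right) \left(j + \frac{1}{- \frac{1}{3} + p}\right)$)
$213994 + \left(M{\left(-16,L \right)} 239 - 301\right) = 213994 - \left(301 - \frac{12 - - \frac{60}{77} + 3 \left(-16\right) + 3 \left(- \frac{15}{77}\right) \left(-16\right)^{2} + 11 \left(- \frac{15}{77}\right) \left(-16\right)}{-1 + 3 \left(-16\right)} 239\right) = 213994 - \left(301 - \frac{12 + \frac{60}{77} - 48 + 3 \left(- \frac{15}{77}\right) 256 + \frac{240}{7}}{-1 - 48} \cdot 239\right) = 213994 - \left(301 - \frac{12 + \frac{60}{77} - 48 - \frac{11520}{77} + \frac{240}{7}}{-49} \cdot 239\right) = 213994 - \left(301 - \left(- \frac{1}{49}\right) \left(- \frac{1656}{11}\right) 239\right) = 213994 + \left(\frac{1656}{539} \cdot 239 - 301\right) = 213994 + \left(\frac{395784}{539} - 301\right) = 213994 + \frac{233545}{539} = \frac{115576311}{539}$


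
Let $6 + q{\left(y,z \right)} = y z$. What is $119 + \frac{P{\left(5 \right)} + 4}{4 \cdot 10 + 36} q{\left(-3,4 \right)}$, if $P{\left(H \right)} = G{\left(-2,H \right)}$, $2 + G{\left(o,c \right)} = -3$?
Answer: $\frac{4531}{38} \approx 119.24$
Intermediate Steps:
$G{\left(o,c \right)} = -5$ ($G{\left(o,c \right)} = -2 - 3 = -5$)
$P{\left(H \right)} = -5$
$q{\left(y,z \right)} = -6 + y z$
$119 + \frac{P{\left(5 \right)} + 4}{4 \cdot 10 + 36} q{\left(-3,4 \right)} = 119 + \frac{-5 + 4}{4 \cdot 10 + 36} \left(-6 - 12\right) = 119 + - \frac{1}{40 + 36} \left(-6 - 12\right) = 119 + - \frac{1}{76} \left(-18\right) = 119 + \left(-1\right) \frac{1}{76} \left(-18\right) = 119 - - \frac{9}{38} = 119 + \frac{9}{38} = \frac{4531}{38}$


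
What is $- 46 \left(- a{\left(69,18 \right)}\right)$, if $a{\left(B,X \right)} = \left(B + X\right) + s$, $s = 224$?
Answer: $14306$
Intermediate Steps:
$a{\left(B,X \right)} = 224 + B + X$ ($a{\left(B,X \right)} = \left(B + X\right) + 224 = 224 + B + X$)
$- 46 \left(- a{\left(69,18 \right)}\right) = - 46 \left(- (224 + 69 + 18)\right) = - 46 \left(\left(-1\right) 311\right) = \left(-46\right) \left(-311\right) = 14306$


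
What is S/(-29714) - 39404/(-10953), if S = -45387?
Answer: 1667974267/325457442 ≈ 5.1250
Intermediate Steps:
S/(-29714) - 39404/(-10953) = -45387/(-29714) - 39404/(-10953) = -45387*(-1/29714) - 39404*(-1/10953) = 45387/29714 + 39404/10953 = 1667974267/325457442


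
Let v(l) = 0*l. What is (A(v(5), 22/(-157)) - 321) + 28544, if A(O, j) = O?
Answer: 28223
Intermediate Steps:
v(l) = 0
(A(v(5), 22/(-157)) - 321) + 28544 = (0 - 321) + 28544 = -321 + 28544 = 28223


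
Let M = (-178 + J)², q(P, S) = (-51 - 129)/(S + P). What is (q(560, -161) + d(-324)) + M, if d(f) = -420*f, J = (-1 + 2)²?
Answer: 22265337/133 ≈ 1.6741e+5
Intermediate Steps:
J = 1 (J = 1² = 1)
q(P, S) = -180/(P + S)
M = 31329 (M = (-178 + 1)² = (-177)² = 31329)
(q(560, -161) + d(-324)) + M = (-180/(560 - 161) - 420*(-324)) + 31329 = (-180/399 + 136080) + 31329 = (-180*1/399 + 136080) + 31329 = (-60/133 + 136080) + 31329 = 18098580/133 + 31329 = 22265337/133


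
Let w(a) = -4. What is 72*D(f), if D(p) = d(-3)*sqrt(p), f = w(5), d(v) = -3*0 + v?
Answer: -432*I ≈ -432.0*I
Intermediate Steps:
d(v) = v (d(v) = 0 + v = v)
f = -4
D(p) = -3*sqrt(p)
72*D(f) = 72*(-6*I) = -432*I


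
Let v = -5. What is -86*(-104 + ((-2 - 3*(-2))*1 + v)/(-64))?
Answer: 286165/32 ≈ 8942.7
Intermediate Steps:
-86*(-104 + ((-2 - 3*(-2))*1 + v)/(-64)) = -86*(-104 + ((-2 - 3*(-2))*1 - 5)/(-64)) = -86*(-104 + ((-2 + 6)*1 - 5)*(-1/64)) = -86*(-104 + (4*1 - 5)*(-1/64)) = -86*(-104 + (4 - 5)*(-1/64)) = -86*(-104 - 1*(-1/64)) = -86*(-104 + 1/64) = -86*(-6655/64) = 286165/32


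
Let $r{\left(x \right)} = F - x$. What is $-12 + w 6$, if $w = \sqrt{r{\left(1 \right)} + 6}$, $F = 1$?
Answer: $-12 + 6 \sqrt{6} \approx 2.6969$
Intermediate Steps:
$r{\left(x \right)} = 1 - x$
$w = \sqrt{6}$ ($w = \sqrt{\left(1 - 1\right) + 6} = \sqrt{0 + 6} = \sqrt{6} \approx 2.4495$)
$-12 + w 6 = -12 + \sqrt{6} \cdot 6 = -12 + 6 \sqrt{6}$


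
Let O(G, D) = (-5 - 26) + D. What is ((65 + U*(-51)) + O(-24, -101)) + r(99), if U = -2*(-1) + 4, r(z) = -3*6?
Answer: -391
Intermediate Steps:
r(z) = -18
O(G, D) = -31 + D
U = 6 (U = 2 + 4 = 6)
((65 + U*(-51)) + O(-24, -101)) + r(99) = ((65 + 6*(-51)) + (-31 - 101)) - 18 = ((65 - 306) - 132) - 18 = (-241 - 132) - 18 = -373 - 18 = -391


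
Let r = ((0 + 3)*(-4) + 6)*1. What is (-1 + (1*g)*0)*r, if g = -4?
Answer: 6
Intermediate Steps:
r = -6 (r = (3*(-4) + 6)*1 = (-12 + 6)*1 = -6*1 = -6)
(-1 + (1*g)*0)*r = (-1 + (1*(-4))*0)*(-6) = (-1 - 4*0)*(-6) = (-1 + 0)*(-6) = -1*(-6) = 6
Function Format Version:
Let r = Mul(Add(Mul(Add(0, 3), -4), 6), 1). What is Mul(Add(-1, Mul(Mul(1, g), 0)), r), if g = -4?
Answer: 6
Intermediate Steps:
r = -6 (r = Mul(Add(Mul(3, -4), 6), 1) = Mul(Add(-12, 6), 1) = Mul(-6, 1) = -6)
Mul(Add(-1, Mul(Mul(1, g), 0)), r) = Mul(Add(-1, Mul(Mul(1, -4), 0)), -6) = Mul(Add(-1, Mul(-4, 0)), -6) = Mul(Add(-1, 0), -6) = Mul(-1, -6) = 6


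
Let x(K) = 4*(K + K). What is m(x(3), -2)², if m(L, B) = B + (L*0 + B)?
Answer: 16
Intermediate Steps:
x(K) = 8*K (x(K) = 4*(2*K) = 8*K)
m(L, B) = 2*B (m(L, B) = B + (0 + B) = B + B = 2*B)
m(x(3), -2)² = (2*(-2))² = (-4)² = 16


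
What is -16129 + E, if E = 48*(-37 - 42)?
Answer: -19921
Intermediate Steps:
E = -3792 (E = 48*(-79) = -3792)
-16129 + E = -16129 - 3792 = -19921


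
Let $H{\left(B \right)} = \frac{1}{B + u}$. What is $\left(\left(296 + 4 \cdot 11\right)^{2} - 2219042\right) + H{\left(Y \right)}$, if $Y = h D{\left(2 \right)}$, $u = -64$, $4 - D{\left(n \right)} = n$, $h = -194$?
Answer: $- \frac{950755785}{452} \approx -2.1034 \cdot 10^{6}$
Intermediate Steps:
$D{\left(n \right)} = 4 - n$
$Y = -388$ ($Y = - 194 \left(4 - 2\right) = \left(-194\right) 2 = -388$)
$H{\left(B \right)} = \frac{1}{-64 + B}$ ($H{\left(B \right)} = \frac{1}{B - 64} = \frac{1}{-64 + B}$)
$\left(\left(296 + 4 \cdot 11\right)^{2} - 2219042\right) + H{\left(Y \right)} = \left(\left(296 + 4 \cdot 11\right)^{2} - 2219042\right) + \frac{1}{-64 - 388} = \left(\left(296 + 44\right)^{2} - 2219042\right) + \frac{1}{-452} = \left(340^{2} - 2219042\right) - \frac{1}{452} = \left(115600 - 2219042\right) - \frac{1}{452} = -2103442 - \frac{1}{452} = - \frac{950755785}{452}$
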